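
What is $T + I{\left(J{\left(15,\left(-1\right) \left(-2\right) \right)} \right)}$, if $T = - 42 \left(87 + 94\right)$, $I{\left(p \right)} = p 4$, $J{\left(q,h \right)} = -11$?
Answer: $-7646$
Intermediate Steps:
$I{\left(p \right)} = 4 p$
$T = -7602$ ($T = \left(-42\right) 181 = -7602$)
$T + I{\left(J{\left(15,\left(-1\right) \left(-2\right) \right)} \right)} = -7602 + 4 \left(-11\right) = -7602 - 44 = -7646$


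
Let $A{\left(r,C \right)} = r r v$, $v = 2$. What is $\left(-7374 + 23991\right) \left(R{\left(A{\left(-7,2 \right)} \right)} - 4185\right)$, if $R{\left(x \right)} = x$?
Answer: $-67913679$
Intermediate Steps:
$A{\left(r,C \right)} = 2 r^{2}$ ($A{\left(r,C \right)} = r r 2 = r^{2} \cdot 2 = 2 r^{2}$)
$\left(-7374 + 23991\right) \left(R{\left(A{\left(-7,2 \right)} \right)} - 4185\right) = \left(-7374 + 23991\right) \left(2 \left(-7\right)^{2} - 4185\right) = 16617 \left(2 \cdot 49 - 4185\right) = 16617 \left(98 - 4185\right) = 16617 \left(-4087\right) = -67913679$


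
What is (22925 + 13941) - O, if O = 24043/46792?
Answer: 1725009829/46792 ≈ 36866.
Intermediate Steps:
O = 24043/46792 (O = 24043*(1/46792) = 24043/46792 ≈ 0.51383)
(22925 + 13941) - O = (22925 + 13941) - 1*24043/46792 = 36866 - 24043/46792 = 1725009829/46792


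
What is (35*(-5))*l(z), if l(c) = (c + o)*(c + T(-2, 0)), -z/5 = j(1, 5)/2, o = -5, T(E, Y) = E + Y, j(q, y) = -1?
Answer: 875/4 ≈ 218.75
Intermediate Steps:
z = 5/2 (z = -(-5)/2 = -5*(-½) = 5/2 ≈ 2.5000)
l(c) = (-5 + c)*(-2 + c) (l(c) = (c - 5)*(c + (-2 + 0)) = (-5 + c)*(c - 2) = (-5 + c)*(-2 + c))
(35*(-5))*l(z) = (35*(-5))*(10 + (5/2)² - 7*5/2) = -175*(10 + 25/4 - 35/2) = -175*(-5/4) = 875/4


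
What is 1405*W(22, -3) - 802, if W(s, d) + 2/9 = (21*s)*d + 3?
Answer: -17498063/9 ≈ -1.9442e+6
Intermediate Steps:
W(s, d) = 25/9 + 21*d*s (W(s, d) = -2/9 + ((21*s)*d + 3) = -2/9 + (21*d*s + 3) = -2/9 + (3 + 21*d*s) = 25/9 + 21*d*s)
1405*W(22, -3) - 802 = 1405*(25/9 + 21*(-3)*22) - 802 = 1405*(25/9 - 1386) - 802 = 1405*(-12449/9) - 802 = -17490845/9 - 802 = -17498063/9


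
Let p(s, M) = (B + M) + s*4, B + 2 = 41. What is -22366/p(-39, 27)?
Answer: 11183/45 ≈ 248.51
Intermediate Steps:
B = 39 (B = -2 + 41 = 39)
p(s, M) = 39 + M + 4*s (p(s, M) = (39 + M) + s*4 = (39 + M) + 4*s = 39 + M + 4*s)
-22366/p(-39, 27) = -22366/(39 + 27 + 4*(-39)) = -22366/(39 + 27 - 156) = -22366/(-90) = -22366*(-1/90) = 11183/45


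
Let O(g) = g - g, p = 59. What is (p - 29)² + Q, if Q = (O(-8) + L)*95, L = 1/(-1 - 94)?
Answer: 899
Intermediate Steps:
O(g) = 0
L = -1/95 (L = 1/(-95) = -1/95 ≈ -0.010526)
Q = -1 (Q = (0 - 1/95)*95 = -1/95*95 = -1)
(p - 29)² + Q = (59 - 29)² - 1 = 30² - 1 = 900 - 1 = 899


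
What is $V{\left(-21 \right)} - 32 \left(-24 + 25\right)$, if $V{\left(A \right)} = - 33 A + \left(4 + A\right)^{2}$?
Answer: $950$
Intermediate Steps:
$V{\left(A \right)} = \left(4 + A\right)^{2} - 33 A$
$V{\left(-21 \right)} - 32 \left(-24 + 25\right) = \left(\left(4 - 21\right)^{2} - -693\right) - 32 \left(-24 + 25\right) = \left(\left(-17\right)^{2} + 693\right) - 32 = \left(289 + 693\right) - 32 = 982 - 32 = 950$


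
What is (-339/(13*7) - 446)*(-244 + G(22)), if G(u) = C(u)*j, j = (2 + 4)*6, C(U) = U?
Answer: -22426900/91 ≈ -2.4645e+5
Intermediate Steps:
j = 36 (j = 6*6 = 36)
G(u) = 36*u (G(u) = u*36 = 36*u)
(-339/(13*7) - 446)*(-244 + G(22)) = (-339/(13*7) - 446)*(-244 + 36*22) = (-339/91 - 446)*(-244 + 792) = (-339*1/91 - 446)*548 = (-339/91 - 446)*548 = -40925/91*548 = -22426900/91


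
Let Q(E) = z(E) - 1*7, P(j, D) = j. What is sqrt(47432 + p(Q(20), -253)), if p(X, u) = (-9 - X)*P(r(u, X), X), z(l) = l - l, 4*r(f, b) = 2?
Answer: sqrt(47431) ≈ 217.79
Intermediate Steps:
r(f, b) = 1/2 (r(f, b) = (1/4)*2 = 1/2)
z(l) = 0
Q(E) = -7 (Q(E) = 0 - 1*7 = 0 - 7 = -7)
p(X, u) = -9/2 - X/2 (p(X, u) = (-9 - X)*(1/2) = -9/2 - X/2)
sqrt(47432 + p(Q(20), -253)) = sqrt(47432 + (-9/2 - 1/2*(-7))) = sqrt(47432 + (-9/2 + 7/2)) = sqrt(47432 - 1) = sqrt(47431)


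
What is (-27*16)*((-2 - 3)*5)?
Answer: 10800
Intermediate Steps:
(-27*16)*((-2 - 3)*5) = -(-2160)*5 = -432*(-25) = 10800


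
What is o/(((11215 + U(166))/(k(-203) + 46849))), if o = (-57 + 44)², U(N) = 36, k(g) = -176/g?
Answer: 1607278387/2283953 ≈ 703.73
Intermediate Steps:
o = 169 (o = (-13)² = 169)
o/(((11215 + U(166))/(k(-203) + 46849))) = 169/(((11215 + 36)/(-176/(-203) + 46849))) = 169/((11251/(-176*(-1/203) + 46849))) = 169/((11251/(176/203 + 46849))) = 169/((11251/(9510523/203))) = 169/((11251*(203/9510523))) = 169/(2283953/9510523) = 169*(9510523/2283953) = 1607278387/2283953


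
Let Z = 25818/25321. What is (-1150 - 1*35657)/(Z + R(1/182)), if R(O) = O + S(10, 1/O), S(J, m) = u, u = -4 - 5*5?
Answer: 56540729518/42973347 ≈ 1315.7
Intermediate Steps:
Z = 25818/25321 (Z = 25818*(1/25321) = 25818/25321 ≈ 1.0196)
u = -29 (u = -4 - 25 = -29)
S(J, m) = -29
R(O) = -29 + O (R(O) = O - 29 = -29 + O)
(-1150 - 1*35657)/(Z + R(1/182)) = (-1150 - 1*35657)/(25818/25321 + (-29 + 1/182)) = (-1150 - 35657)/(25818/25321 + (-29 + 1/182)) = -36807/(25818/25321 - 5277/182) = -36807/(-128920041/4608422) = -36807*(-4608422/128920041) = 56540729518/42973347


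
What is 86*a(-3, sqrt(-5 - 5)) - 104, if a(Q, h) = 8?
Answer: 584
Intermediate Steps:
86*a(-3, sqrt(-5 - 5)) - 104 = 86*8 - 104 = 688 - 104 = 584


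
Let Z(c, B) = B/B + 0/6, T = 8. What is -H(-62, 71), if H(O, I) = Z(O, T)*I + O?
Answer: -9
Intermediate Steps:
Z(c, B) = 1 (Z(c, B) = 1 + 0*(⅙) = 1 + 0 = 1)
H(O, I) = I + O (H(O, I) = 1*I + O = I + O)
-H(-62, 71) = -(71 - 62) = -1*9 = -9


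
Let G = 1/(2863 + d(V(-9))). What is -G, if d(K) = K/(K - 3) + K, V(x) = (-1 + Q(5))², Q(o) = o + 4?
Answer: -61/178611 ≈ -0.00034152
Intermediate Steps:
Q(o) = 4 + o
V(x) = 64 (V(x) = (-1 + (4 + 5))² = (-1 + 9)² = 8² = 64)
d(K) = K + K/(-3 + K) (d(K) = K/(-3 + K) + K = K + K/(-3 + K))
G = 61/178611 (G = 1/(2863 + 64*(-2 + 64)/(-3 + 64)) = 1/(2863 + 64*62/61) = 1/(2863 + 64*(1/61)*62) = 1/(2863 + 3968/61) = 1/(178611/61) = 61/178611 ≈ 0.00034152)
-G = -1*61/178611 = -61/178611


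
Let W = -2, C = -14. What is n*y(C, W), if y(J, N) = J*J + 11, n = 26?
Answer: 5382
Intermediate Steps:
y(J, N) = 11 + J**2 (y(J, N) = J**2 + 11 = 11 + J**2)
n*y(C, W) = 26*(11 + (-14)**2) = 26*(11 + 196) = 26*207 = 5382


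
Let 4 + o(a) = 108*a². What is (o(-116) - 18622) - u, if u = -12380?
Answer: 1447002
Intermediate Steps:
o(a) = -4 + 108*a²
(o(-116) - 18622) - u = ((-4 + 108*(-116)²) - 18622) - 1*(-12380) = ((-4 + 108*13456) - 18622) + 12380 = ((-4 + 1453248) - 18622) + 12380 = (1453244 - 18622) + 12380 = 1434622 + 12380 = 1447002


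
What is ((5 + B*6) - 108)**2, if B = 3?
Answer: 7225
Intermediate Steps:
((5 + B*6) - 108)**2 = ((5 + 3*6) - 108)**2 = ((5 + 18) - 108)**2 = (23 - 108)**2 = (-85)**2 = 7225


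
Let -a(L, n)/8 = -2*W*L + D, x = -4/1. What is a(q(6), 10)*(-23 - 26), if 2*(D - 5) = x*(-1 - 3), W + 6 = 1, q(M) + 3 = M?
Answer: 16856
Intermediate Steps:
q(M) = -3 + M
W = -5 (W = -6 + 1 = -5)
x = -4 (x = -4*1 = -4)
D = 13 (D = 5 + (-4*(-1 - 3))/2 = 5 + (-4*(-4))/2 = 5 + (1/2)*16 = 5 + 8 = 13)
a(L, n) = -104 - 80*L (a(L, n) = -8*(-(-10)*L + 13) = -8*(10*L + 13) = -8*(13 + 10*L) = -104 - 80*L)
a(q(6), 10)*(-23 - 26) = (-104 - 80*(-3 + 6))*(-23 - 26) = (-104 - 80*3)*(-49) = (-104 - 240)*(-49) = -344*(-49) = 16856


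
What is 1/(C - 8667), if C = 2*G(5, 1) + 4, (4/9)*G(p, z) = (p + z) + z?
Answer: -2/17263 ≈ -0.00011585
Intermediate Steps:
G(p, z) = 9*z/2 + 9*p/4 (G(p, z) = 9*((p + z) + z)/4 = 9*(p + 2*z)/4 = 9*z/2 + 9*p/4)
C = 71/2 (C = 2*((9/2)*1 + (9/4)*5) + 4 = 2*(9/2 + 45/4) + 4 = 2*(63/4) + 4 = 63/2 + 4 = 71/2 ≈ 35.500)
1/(C - 8667) = 1/(71/2 - 8667) = 1/(-17263/2) = -2/17263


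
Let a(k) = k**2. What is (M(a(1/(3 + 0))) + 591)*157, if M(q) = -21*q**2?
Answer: 2504150/27 ≈ 92746.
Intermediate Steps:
(M(a(1/(3 + 0))) + 591)*157 = (-21/(3 + 0)**4 + 591)*157 = (-21*((1/3)**2)**2 + 591)*157 = (-21*(1/9)**2 + 591)*157 = (-21*1/81 + 591)*157 = (-7/27 + 591)*157 = (15950/27)*157 = 2504150/27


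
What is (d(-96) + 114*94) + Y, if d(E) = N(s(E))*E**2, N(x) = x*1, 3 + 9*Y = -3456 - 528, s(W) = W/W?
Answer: 19489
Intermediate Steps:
s(W) = 1
Y = -443 (Y = -1/3 + (-3456 - 528)/9 = -1/3 + (1/9)*(-3984) = -1/3 - 1328/3 = -443)
N(x) = x
d(E) = E**2 (d(E) = 1*E**2 = E**2)
(d(-96) + 114*94) + Y = ((-96)**2 + 114*94) - 443 = (9216 + 10716) - 443 = 19932 - 443 = 19489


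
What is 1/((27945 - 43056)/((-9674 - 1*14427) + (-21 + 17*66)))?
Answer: 1000/657 ≈ 1.5221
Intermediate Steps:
1/((27945 - 43056)/((-9674 - 1*14427) + (-21 + 17*66))) = 1/(-15111/((-9674 - 14427) + (-21 + 1122))) = 1/(-15111/(-24101 + 1101)) = 1/(-15111/(-23000)) = 1/(-15111*(-1/23000)) = 1/(657/1000) = 1000/657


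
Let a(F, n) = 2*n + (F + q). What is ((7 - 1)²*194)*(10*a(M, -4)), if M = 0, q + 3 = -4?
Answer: -1047600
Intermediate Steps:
q = -7 (q = -3 - 4 = -7)
a(F, n) = -7 + F + 2*n (a(F, n) = 2*n + (F - 7) = 2*n + (-7 + F) = -7 + F + 2*n)
((7 - 1)²*194)*(10*a(M, -4)) = ((7 - 1)²*194)*(10*(-7 + 0 + 2*(-4))) = (6²*194)*(10*(-7 + 0 - 8)) = (36*194)*(10*(-15)) = 6984*(-150) = -1047600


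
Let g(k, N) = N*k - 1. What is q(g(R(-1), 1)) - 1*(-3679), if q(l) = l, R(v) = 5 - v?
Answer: 3684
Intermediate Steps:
g(k, N) = -1 + N*k
q(g(R(-1), 1)) - 1*(-3679) = (-1 + 1*(5 - 1*(-1))) - 1*(-3679) = (-1 + 1*(5 + 1)) + 3679 = (-1 + 1*6) + 3679 = (-1 + 6) + 3679 = 5 + 3679 = 3684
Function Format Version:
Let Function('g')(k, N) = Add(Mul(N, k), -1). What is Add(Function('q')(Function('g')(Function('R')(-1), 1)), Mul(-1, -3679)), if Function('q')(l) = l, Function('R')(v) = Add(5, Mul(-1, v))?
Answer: 3684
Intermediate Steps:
Function('g')(k, N) = Add(-1, Mul(N, k))
Add(Function('q')(Function('g')(Function('R')(-1), 1)), Mul(-1, -3679)) = Add(Add(-1, Mul(1, Add(5, Mul(-1, -1)))), Mul(-1, -3679)) = Add(Add(-1, Mul(1, Add(5, 1))), 3679) = Add(Add(-1, Mul(1, 6)), 3679) = Add(Add(-1, 6), 3679) = Add(5, 3679) = 3684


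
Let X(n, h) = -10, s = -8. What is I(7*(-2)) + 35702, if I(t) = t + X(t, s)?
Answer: 35678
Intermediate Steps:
I(t) = -10 + t (I(t) = t - 10 = -10 + t)
I(7*(-2)) + 35702 = (-10 + 7*(-2)) + 35702 = (-10 - 14) + 35702 = -24 + 35702 = 35678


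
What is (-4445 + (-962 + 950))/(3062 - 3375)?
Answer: 4457/313 ≈ 14.240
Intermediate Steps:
(-4445 + (-962 + 950))/(3062 - 3375) = (-4445 - 12)/(-313) = -4457*(-1/313) = 4457/313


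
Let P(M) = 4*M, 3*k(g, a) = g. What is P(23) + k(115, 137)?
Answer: 391/3 ≈ 130.33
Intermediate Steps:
k(g, a) = g/3
P(23) + k(115, 137) = 4*23 + (⅓)*115 = 92 + 115/3 = 391/3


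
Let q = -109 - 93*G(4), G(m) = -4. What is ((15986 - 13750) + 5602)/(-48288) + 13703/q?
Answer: 329814535/6349872 ≈ 51.940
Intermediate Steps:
q = 263 (q = -109 - 93*(-4) = -109 + 372 = 263)
((15986 - 13750) + 5602)/(-48288) + 13703/q = ((15986 - 13750) + 5602)/(-48288) + 13703/263 = (2236 + 5602)*(-1/48288) + 13703*(1/263) = 7838*(-1/48288) + 13703/263 = -3919/24144 + 13703/263 = 329814535/6349872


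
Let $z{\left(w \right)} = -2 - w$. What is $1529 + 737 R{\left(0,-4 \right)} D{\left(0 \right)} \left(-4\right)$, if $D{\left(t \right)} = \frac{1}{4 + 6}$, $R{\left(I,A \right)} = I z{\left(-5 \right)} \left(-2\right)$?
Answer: $1529$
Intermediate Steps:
$R{\left(I,A \right)} = - 6 I$ ($R{\left(I,A \right)} = I \left(-2 - -5\right) \left(-2\right) = I \left(-2 + 5\right) \left(-2\right) = I 3 \left(-2\right) = 3 I \left(-2\right) = - 6 I$)
$D{\left(t \right)} = \frac{1}{10}$
$1529 + 737 R{\left(0,-4 \right)} D{\left(0 \right)} \left(-4\right) = 1529 + 737 \left(-6\right) 0 \cdot \frac{1}{10} \left(-4\right) = 1529 + 737 \cdot 0 \cdot \frac{1}{10} \left(-4\right) = 1529 + 737 \cdot 0 \left(-4\right) = 1529 + 737 \cdot 0 = 1529 + 0 = 1529$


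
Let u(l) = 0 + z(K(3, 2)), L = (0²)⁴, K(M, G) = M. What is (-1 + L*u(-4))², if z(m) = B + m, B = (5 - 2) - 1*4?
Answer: 1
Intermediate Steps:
B = -1 (B = 3 - 4 = -1)
z(m) = -1 + m
L = 0 (L = 0⁴ = 0)
u(l) = 2 (u(l) = 0 + (-1 + 3) = 0 + 2 = 2)
(-1 + L*u(-4))² = (-1 + 0*2)² = (-1 + 0)² = (-1)² = 1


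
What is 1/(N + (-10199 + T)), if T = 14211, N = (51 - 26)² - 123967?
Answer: -1/119330 ≈ -8.3801e-6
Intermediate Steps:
N = -123342 (N = 25² - 123967 = 625 - 123967 = -123342)
1/(N + (-10199 + T)) = 1/(-123342 + (-10199 + 14211)) = 1/(-123342 + 4012) = 1/(-119330) = -1/119330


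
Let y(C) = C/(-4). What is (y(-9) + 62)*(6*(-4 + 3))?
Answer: -771/2 ≈ -385.50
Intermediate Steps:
y(C) = -C/4 (y(C) = C*(-¼) = -C/4)
(y(-9) + 62)*(6*(-4 + 3)) = (-¼*(-9) + 62)*(6*(-4 + 3)) = (9/4 + 62)*(6*(-1)) = (257/4)*(-6) = -771/2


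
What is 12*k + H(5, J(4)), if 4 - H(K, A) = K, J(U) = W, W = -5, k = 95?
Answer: 1139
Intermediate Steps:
J(U) = -5
H(K, A) = 4 - K
12*k + H(5, J(4)) = 12*95 + (4 - 1*5) = 1140 + (4 - 5) = 1140 - 1 = 1139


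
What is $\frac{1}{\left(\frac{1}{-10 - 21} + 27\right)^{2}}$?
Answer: $\frac{961}{698896} \approx 0.001375$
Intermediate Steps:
$\frac{1}{\left(\frac{1}{-10 - 21} + 27\right)^{2}} = \frac{1}{\left(\frac{1}{-31} + 27\right)^{2}} = \frac{1}{\left(- \frac{1}{31} + 27\right)^{2}} = \frac{1}{\left(\frac{836}{31}\right)^{2}} = \frac{1}{\frac{698896}{961}} = \frac{961}{698896}$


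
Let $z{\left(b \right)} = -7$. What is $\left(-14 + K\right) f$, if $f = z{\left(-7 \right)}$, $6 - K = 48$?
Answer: $392$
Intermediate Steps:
$K = -42$ ($K = 6 - 48 = -42$)
$f = -7$
$\left(-14 + K\right) f = \left(-14 - 42\right) \left(-7\right) = \left(-56\right) \left(-7\right) = 392$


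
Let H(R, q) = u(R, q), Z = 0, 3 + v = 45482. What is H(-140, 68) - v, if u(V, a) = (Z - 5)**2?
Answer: -45454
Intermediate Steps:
v = 45479 (v = -3 + 45482 = 45479)
u(V, a) = 25 (u(V, a) = (0 - 5)**2 = (-5)**2 = 25)
H(R, q) = 25
H(-140, 68) - v = 25 - 1*45479 = 25 - 45479 = -45454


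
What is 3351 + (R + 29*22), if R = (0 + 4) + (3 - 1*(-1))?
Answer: 3997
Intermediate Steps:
R = 8 (R = 4 + (3 + 1) = 4 + 4 = 8)
3351 + (R + 29*22) = 3351 + (8 + 29*22) = 3351 + (8 + 638) = 3351 + 646 = 3997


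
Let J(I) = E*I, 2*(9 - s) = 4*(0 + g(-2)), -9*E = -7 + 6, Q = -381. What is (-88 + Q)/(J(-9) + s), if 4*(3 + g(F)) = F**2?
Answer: -469/12 ≈ -39.083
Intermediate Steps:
g(F) = -3 + F**2/4
E = 1/9 (E = -(-7 + 6)/9 = -1/9*(-1) = 1/9 ≈ 0.11111)
s = 13 (s = 9 - 2*(0 + (-3 + (1/4)*(-2)**2)) = 9 - 2*(0 + (-3 + (1/4)*4)) = 9 - 2*(0 + (-3 + 1)) = 9 - 2*(0 - 2) = 9 - 2*(-2) = 9 - 1/2*(-8) = 9 + 4 = 13)
J(I) = I/9
(-88 + Q)/(J(-9) + s) = (-88 - 381)/((1/9)*(-9) + 13) = -469/(-1 + 13) = -469/12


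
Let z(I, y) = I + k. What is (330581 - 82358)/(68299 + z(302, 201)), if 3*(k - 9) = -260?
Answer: 744669/205570 ≈ 3.6225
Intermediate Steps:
k = -233/3 (k = 9 + (1/3)*(-260) = 9 - 260/3 = -233/3 ≈ -77.667)
z(I, y) = -233/3 + I (z(I, y) = I - 233/3 = -233/3 + I)
(330581 - 82358)/(68299 + z(302, 201)) = (330581 - 82358)/(68299 + (-233/3 + 302)) = 248223/(68299 + 673/3) = 248223/(205570/3) = 248223*(3/205570) = 744669/205570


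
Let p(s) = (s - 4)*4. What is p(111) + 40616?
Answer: 41044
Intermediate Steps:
p(s) = -16 + 4*s (p(s) = (-4 + s)*4 = -16 + 4*s)
p(111) + 40616 = (-16 + 4*111) + 40616 = (-16 + 444) + 40616 = 428 + 40616 = 41044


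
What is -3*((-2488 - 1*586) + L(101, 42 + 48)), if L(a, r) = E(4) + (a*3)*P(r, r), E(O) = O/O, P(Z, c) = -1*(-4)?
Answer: 5583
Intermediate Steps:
P(Z, c) = 4
E(O) = 1
L(a, r) = 1 + 12*a (L(a, r) = 1 + (a*3)*4 = 1 + (3*a)*4 = 1 + 12*a)
-3*((-2488 - 1*586) + L(101, 42 + 48)) = -3*((-2488 - 1*586) + (1 + 12*101)) = -3*((-2488 - 586) + (1 + 1212)) = -3*(-3074 + 1213) = -3*(-1861) = 5583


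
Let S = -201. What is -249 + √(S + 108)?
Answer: -249 + I*√93 ≈ -249.0 + 9.6436*I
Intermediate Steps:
-249 + √(S + 108) = -249 + √(-201 + 108) = -249 + √(-93) = -249 + I*√93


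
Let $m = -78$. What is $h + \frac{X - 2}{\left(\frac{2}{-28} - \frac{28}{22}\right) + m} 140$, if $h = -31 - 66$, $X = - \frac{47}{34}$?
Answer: $- \frac{18909431}{207723} \approx -91.032$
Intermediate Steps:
$X = - \frac{47}{34}$ ($X = \left(-47\right) \frac{1}{34} = - \frac{47}{34} \approx -1.3824$)
$h = -97$ ($h = -31 - 66 = -97$)
$h + \frac{X - 2}{\left(\frac{2}{-28} - \frac{28}{22}\right) + m} 140 = -97 + \frac{- \frac{47}{34} - 2}{\left(\frac{2}{-28} - \frac{28}{22}\right) - 78} \cdot 140 = -97 + - \frac{115}{34 \left(\left(2 \left(- \frac{1}{28}\right) - \frac{14}{11}\right) - 78\right)} 140 = -97 + - \frac{115}{34 \left(\left(- \frac{1}{14} - \frac{14}{11}\right) - 78\right)} 140 = -97 + - \frac{115}{34 \left(- \frac{207}{154} - 78\right)} 140 = -97 + - \frac{115}{34 \left(- \frac{12219}{154}\right)} 140 = -97 + \left(- \frac{115}{34}\right) \left(- \frac{154}{12219}\right) 140 = -97 + \frac{8855}{207723} \cdot 140 = -97 + \frac{1239700}{207723} = - \frac{18909431}{207723}$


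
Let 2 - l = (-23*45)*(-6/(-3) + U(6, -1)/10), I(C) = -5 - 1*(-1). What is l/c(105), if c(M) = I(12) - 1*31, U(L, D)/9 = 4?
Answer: -5798/35 ≈ -165.66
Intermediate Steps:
U(L, D) = 36 (U(L, D) = 9*4 = 36)
I(C) = -4 (I(C) = -5 + 1 = -4)
c(M) = -35 (c(M) = -4 - 1*31 = -4 - 31 = -35)
l = 5798 (l = 2 - (-23*45)*(-6/(-3) + 36/10) = 2 - (-1035)*(-6*(-⅓) + 36*(⅒)) = 2 - (-1035)*(2 + 18/5) = 2 - (-1035)*28/5 = 2 - 1*(-5796) = 2 + 5796 = 5798)
l/c(105) = 5798/(-35) = 5798*(-1/35) = -5798/35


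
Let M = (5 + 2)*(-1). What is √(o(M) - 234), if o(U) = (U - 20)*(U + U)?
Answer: 12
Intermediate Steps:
M = -7 (M = 7*(-1) = -7)
o(U) = 2*U*(-20 + U) (o(U) = (-20 + U)*(2*U) = 2*U*(-20 + U))
√(o(M) - 234) = √(2*(-7)*(-20 - 7) - 234) = √(2*(-7)*(-27) - 234) = √(378 - 234) = √144 = 12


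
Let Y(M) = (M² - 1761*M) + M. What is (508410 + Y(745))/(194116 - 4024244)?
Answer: 247765/3830128 ≈ 0.064688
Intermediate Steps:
Y(M) = M² - 1760*M
(508410 + Y(745))/(194116 - 4024244) = (508410 + 745*(-1760 + 745))/(194116 - 4024244) = (508410 + 745*(-1015))/(-3830128) = (508410 - 756175)*(-1/3830128) = -247765*(-1/3830128) = 247765/3830128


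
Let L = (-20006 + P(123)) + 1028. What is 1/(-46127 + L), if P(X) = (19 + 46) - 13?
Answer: -1/65053 ≈ -1.5372e-5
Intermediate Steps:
P(X) = 52 (P(X) = 65 - 13 = 52)
L = -18926 (L = (-20006 + 52) + 1028 = -19954 + 1028 = -18926)
1/(-46127 + L) = 1/(-46127 - 18926) = 1/(-65053) = -1/65053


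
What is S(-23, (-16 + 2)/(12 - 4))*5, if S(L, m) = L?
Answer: -115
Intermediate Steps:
S(-23, (-16 + 2)/(12 - 4))*5 = -23*5 = -115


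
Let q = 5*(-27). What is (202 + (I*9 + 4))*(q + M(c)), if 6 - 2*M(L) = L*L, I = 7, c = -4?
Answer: -37660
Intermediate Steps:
M(L) = 3 - L²/2 (M(L) = 3 - L*L/2 = 3 - L²/2)
q = -135
(202 + (I*9 + 4))*(q + M(c)) = (202 + (7*9 + 4))*(-135 + (3 - ½*(-4)²)) = (202 + (63 + 4))*(-135 + (3 - ½*16)) = (202 + 67)*(-135 + (3 - 8)) = 269*(-135 - 5) = 269*(-140) = -37660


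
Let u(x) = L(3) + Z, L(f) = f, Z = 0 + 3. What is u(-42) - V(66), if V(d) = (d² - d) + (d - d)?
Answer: -4284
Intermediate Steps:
Z = 3
u(x) = 6 (u(x) = 3 + 3 = 6)
V(d) = d² - d (V(d) = (d² - d) + 0 = d² - d)
u(-42) - V(66) = 6 - 66*(-1 + 66) = 6 - 66*65 = 6 - 1*4290 = 6 - 4290 = -4284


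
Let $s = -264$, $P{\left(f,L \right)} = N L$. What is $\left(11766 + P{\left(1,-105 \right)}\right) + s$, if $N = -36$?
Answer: $15282$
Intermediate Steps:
$P{\left(f,L \right)} = - 36 L$
$\left(11766 + P{\left(1,-105 \right)}\right) + s = \left(11766 - -3780\right) - 264 = \left(11766 + 3780\right) - 264 = 15546 - 264 = 15282$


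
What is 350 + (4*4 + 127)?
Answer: 493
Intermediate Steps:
350 + (4*4 + 127) = 350 + (16 + 127) = 350 + 143 = 493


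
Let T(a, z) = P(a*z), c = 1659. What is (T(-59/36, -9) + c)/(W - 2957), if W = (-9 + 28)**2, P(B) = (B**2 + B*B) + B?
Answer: -16871/20768 ≈ -0.81236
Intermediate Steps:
P(B) = B + 2*B**2 (P(B) = (B**2 + B**2) + B = 2*B**2 + B = B + 2*B**2)
T(a, z) = a*z*(1 + 2*a*z) (T(a, z) = (a*z)*(1 + 2*(a*z)) = (a*z)*(1 + 2*a*z) = a*z*(1 + 2*a*z))
W = 361 (W = 19**2 = 361)
(T(-59/36, -9) + c)/(W - 2957) = (-59/36*(-9)*(1 + 2*(-59/36)*(-9)) + 1659)/(361 - 2957) = (-59*1/36*(-9)*(1 + 2*(-59*1/36)*(-9)) + 1659)/(-2596) = (-59/36*(-9)*(1 + 2*(-59/36)*(-9)) + 1659)*(-1/2596) = (-59/36*(-9)*(1 + 59/2) + 1659)*(-1/2596) = (-59/36*(-9)*61/2 + 1659)*(-1/2596) = (3599/8 + 1659)*(-1/2596) = (16871/8)*(-1/2596) = -16871/20768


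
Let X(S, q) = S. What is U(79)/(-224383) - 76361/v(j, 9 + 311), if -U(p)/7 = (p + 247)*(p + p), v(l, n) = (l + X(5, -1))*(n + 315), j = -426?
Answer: 113523348523/59985429305 ≈ 1.8925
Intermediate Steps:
v(l, n) = (5 + l)*(315 + n) (v(l, n) = (l + 5)*(n + 315) = (5 + l)*(315 + n))
U(p) = -14*p*(247 + p) (U(p) = -7*(p + 247)*(p + p) = -7*(247 + p)*2*p = -14*p*(247 + p))
U(79)/(-224383) - 76361/v(j, 9 + 311) = -14*79*(247 + 79)/(-224383) - 76361/(1575 + 5*(9 + 311) + 315*(-426) - 426*(9 + 311)) = -14*79*326*(-1/224383) - 76361/(1575 + 5*320 - 134190 - 426*320) = -360556*(-1/224383) - 76361/(1575 + 1600 - 134190 - 136320) = 360556/224383 - 76361/(-267335) = 360556/224383 - 76361*(-1/267335) = 360556/224383 + 76361/267335 = 113523348523/59985429305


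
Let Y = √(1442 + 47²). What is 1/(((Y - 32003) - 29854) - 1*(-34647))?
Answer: -9070/246793483 - √3651/740380449 ≈ -3.6833e-5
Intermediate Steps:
Y = √3651 (Y = √(1442 + 2209) = √3651 ≈ 60.424)
1/(((Y - 32003) - 29854) - 1*(-34647)) = 1/(((√3651 - 32003) - 29854) - 1*(-34647)) = 1/(((-32003 + √3651) - 29854) + 34647) = 1/((-61857 + √3651) + 34647) = 1/(-27210 + √3651)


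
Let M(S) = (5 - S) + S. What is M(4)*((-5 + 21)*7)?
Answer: 560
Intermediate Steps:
M(S) = 5
M(4)*((-5 + 21)*7) = 5*((-5 + 21)*7) = 5*(16*7) = 5*112 = 560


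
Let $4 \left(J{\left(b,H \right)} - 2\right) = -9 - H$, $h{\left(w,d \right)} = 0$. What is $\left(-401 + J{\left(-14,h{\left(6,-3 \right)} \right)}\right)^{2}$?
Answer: $\frac{2576025}{16} \approx 1.61 \cdot 10^{5}$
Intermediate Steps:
$J{\left(b,H \right)} = - \frac{1}{4} - \frac{H}{4}$ ($J{\left(b,H \right)} = 2 + \frac{-9 - H}{4} = 2 - \left(\frac{9}{4} + \frac{H}{4}\right) = - \frac{1}{4} - \frac{H}{4}$)
$\left(-401 + J{\left(-14,h{\left(6,-3 \right)} \right)}\right)^{2} = \left(-401 - \frac{1}{4}\right)^{2} = \left(- \frac{1605}{4}\right)^{2} = \frac{2576025}{16}$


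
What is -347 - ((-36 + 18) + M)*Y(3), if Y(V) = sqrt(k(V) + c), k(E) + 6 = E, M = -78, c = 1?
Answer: -347 + 96*I*sqrt(2) ≈ -347.0 + 135.76*I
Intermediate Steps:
k(E) = -6 + E
Y(V) = sqrt(-5 + V) (Y(V) = sqrt((-6 + V) + 1) = sqrt(-5 + V))
-347 - ((-36 + 18) + M)*Y(3) = -347 - ((-36 + 18) - 78)*sqrt(-5 + 3) = -347 - (-18 - 78)*sqrt(-2) = -347 - (-96)*I*sqrt(2) = -347 + 96*I*sqrt(2)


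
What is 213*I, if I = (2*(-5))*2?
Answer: -4260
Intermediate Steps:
I = -20 (I = -10*2 = -20)
213*I = 213*(-20) = -4260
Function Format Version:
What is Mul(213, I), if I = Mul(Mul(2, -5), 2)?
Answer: -4260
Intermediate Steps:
I = -20 (I = Mul(-10, 2) = -20)
Mul(213, I) = Mul(213, -20) = -4260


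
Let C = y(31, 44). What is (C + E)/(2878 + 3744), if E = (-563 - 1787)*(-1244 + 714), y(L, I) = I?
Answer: 622772/3311 ≈ 188.09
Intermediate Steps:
E = 1245500 (E = -2350*(-530) = 1245500)
C = 44
(C + E)/(2878 + 3744) = (44 + 1245500)/(2878 + 3744) = 1245544/6622 = 1245544*(1/6622) = 622772/3311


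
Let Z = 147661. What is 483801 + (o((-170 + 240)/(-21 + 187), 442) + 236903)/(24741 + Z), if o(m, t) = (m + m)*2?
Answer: 6922905243255/14309366 ≈ 4.8380e+5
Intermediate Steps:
o(m, t) = 4*m (o(m, t) = (2*m)*2 = 4*m)
483801 + (o((-170 + 240)/(-21 + 187), 442) + 236903)/(24741 + Z) = 483801 + (4*((-170 + 240)/(-21 + 187)) + 236903)/(24741 + 147661) = 483801 + (4*(70/166) + 236903)/172402 = 483801 + (4*(70*(1/166)) + 236903)*(1/172402) = 483801 + (4*(35/83) + 236903)*(1/172402) = 483801 + (140/83 + 236903)*(1/172402) = 483801 + (19663089/83)*(1/172402) = 483801 + 19663089/14309366 = 6922905243255/14309366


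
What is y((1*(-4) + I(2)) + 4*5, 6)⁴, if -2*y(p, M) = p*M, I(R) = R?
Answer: 8503056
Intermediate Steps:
y(p, M) = -M*p/2 (y(p, M) = -p*M/2 = -M*p/2)
y((1*(-4) + I(2)) + 4*5, 6)⁴ = (-½*6*((1*(-4) + 2) + 4*5))⁴ = (-½*6*((-4 + 2) + 20))⁴ = (-½*6*(-2 + 20))⁴ = (-½*6*18)⁴ = (-54)⁴ = 8503056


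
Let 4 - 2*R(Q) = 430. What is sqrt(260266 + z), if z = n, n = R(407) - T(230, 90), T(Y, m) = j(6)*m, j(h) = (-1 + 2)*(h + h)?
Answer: sqrt(258973) ≈ 508.89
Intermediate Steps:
j(h) = 2*h (j(h) = 1*(2*h) = 2*h)
R(Q) = -213 (R(Q) = 2 - 1/2*430 = 2 - 215 = -213)
T(Y, m) = 12*m (T(Y, m) = (2*6)*m = 12*m)
n = -1293 (n = -213 - 12*90 = -213 - 1*1080 = -213 - 1080 = -1293)
z = -1293
sqrt(260266 + z) = sqrt(260266 - 1293) = sqrt(258973)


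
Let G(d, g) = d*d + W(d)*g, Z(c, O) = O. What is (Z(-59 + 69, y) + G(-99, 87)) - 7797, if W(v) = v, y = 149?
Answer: -6460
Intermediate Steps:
G(d, g) = d**2 + d*g (G(d, g) = d*d + d*g = d**2 + d*g)
(Z(-59 + 69, y) + G(-99, 87)) - 7797 = (149 - 99*(-99 + 87)) - 7797 = (149 - 99*(-12)) - 7797 = (149 + 1188) - 7797 = 1337 - 7797 = -6460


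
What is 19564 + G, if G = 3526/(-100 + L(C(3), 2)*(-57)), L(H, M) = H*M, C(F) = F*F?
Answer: 11012769/563 ≈ 19561.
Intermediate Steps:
C(F) = F**2
G = -1763/563 (G = 3526/(-100 + (3**2*2)*(-57)) = 3526/(-100 + (9*2)*(-57)) = 3526/(-100 + 18*(-57)) = 3526/(-100 - 1026) = 3526/(-1126) = 3526*(-1/1126) = -1763/563 ≈ -3.1314)
19564 + G = 19564 - 1763/563 = 11012769/563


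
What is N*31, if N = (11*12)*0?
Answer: 0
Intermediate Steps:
N = 0 (N = 132*0 = 0)
N*31 = 0*31 = 0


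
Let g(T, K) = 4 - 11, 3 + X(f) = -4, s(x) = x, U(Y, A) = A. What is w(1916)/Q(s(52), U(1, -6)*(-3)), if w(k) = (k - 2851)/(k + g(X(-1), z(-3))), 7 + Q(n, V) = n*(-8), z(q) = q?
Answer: 935/807507 ≈ 0.0011579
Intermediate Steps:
X(f) = -7 (X(f) = -3 - 4 = -7)
g(T, K) = -7
Q(n, V) = -7 - 8*n (Q(n, V) = -7 + n*(-8) = -7 - 8*n)
w(k) = (-2851 + k)/(-7 + k) (w(k) = (k - 2851)/(k - 7) = (-2851 + k)/(-7 + k))
w(1916)/Q(s(52), U(1, -6)*(-3)) = ((-2851 + 1916)/(-7 + 1916))/(-7 - 8*52) = (-935/1909)/(-7 - 416) = ((1/1909)*(-935))/(-423) = -935/1909*(-1/423) = 935/807507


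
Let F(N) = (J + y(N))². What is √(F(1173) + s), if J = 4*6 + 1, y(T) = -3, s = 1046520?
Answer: 2*√261751 ≈ 1023.2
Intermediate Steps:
J = 25 (J = 24 + 1 = 25)
F(N) = 484 (F(N) = (25 - 3)² = 22² = 484)
√(F(1173) + s) = √(484 + 1046520) = √1047004 = 2*√261751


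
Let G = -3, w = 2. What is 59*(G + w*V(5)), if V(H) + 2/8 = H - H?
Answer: -413/2 ≈ -206.50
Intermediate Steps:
V(H) = -¼ (V(H) = -¼ + (H - H) = -¼ + 0 = -¼)
59*(G + w*V(5)) = 59*(-3 + 2*(-¼)) = 59*(-3 - ½) = 59*(-7/2) = -413/2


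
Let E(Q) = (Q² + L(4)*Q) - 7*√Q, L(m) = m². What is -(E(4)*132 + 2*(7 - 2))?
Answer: -8722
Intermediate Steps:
E(Q) = Q² - 7*√Q + 16*Q (E(Q) = (Q² + 4²*Q) - 7*√Q = (Q² + 16*Q) - 7*√Q = Q² - 7*√Q + 16*Q)
-(E(4)*132 + 2*(7 - 2)) = -((4² - 7*√4 + 16*4)*132 + 2*(7 - 2)) = -((16 - 7*2 + 64)*132 + 2*5) = -((16 - 14 + 64)*132 + 10) = -(66*132 + 10) = -(8712 + 10) = -1*8722 = -8722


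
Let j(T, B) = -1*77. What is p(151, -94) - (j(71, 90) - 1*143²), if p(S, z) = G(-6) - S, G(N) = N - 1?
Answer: 20368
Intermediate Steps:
j(T, B) = -77
G(N) = -1 + N
p(S, z) = -7 - S (p(S, z) = (-1 - 6) - S = -7 - S)
p(151, -94) - (j(71, 90) - 1*143²) = (-7 - 1*151) - (-77 - 1*143²) = (-7 - 151) - (-77 - 1*20449) = -158 - (-77 - 20449) = -158 - 1*(-20526) = -158 + 20526 = 20368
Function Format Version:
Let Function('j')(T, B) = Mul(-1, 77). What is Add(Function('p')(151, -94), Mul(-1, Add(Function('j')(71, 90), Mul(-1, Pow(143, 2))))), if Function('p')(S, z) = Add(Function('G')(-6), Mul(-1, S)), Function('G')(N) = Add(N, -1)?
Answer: 20368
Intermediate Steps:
Function('j')(T, B) = -77
Function('G')(N) = Add(-1, N)
Function('p')(S, z) = Add(-7, Mul(-1, S)) (Function('p')(S, z) = Add(Add(-1, -6), Mul(-1, S)) = Add(-7, Mul(-1, S)))
Add(Function('p')(151, -94), Mul(-1, Add(Function('j')(71, 90), Mul(-1, Pow(143, 2))))) = Add(Add(-7, Mul(-1, 151)), Mul(-1, Add(-77, Mul(-1, Pow(143, 2))))) = Add(Add(-7, -151), Mul(-1, Add(-77, Mul(-1, 20449)))) = Add(-158, Mul(-1, Add(-77, -20449))) = Add(-158, Mul(-1, -20526)) = Add(-158, 20526) = 20368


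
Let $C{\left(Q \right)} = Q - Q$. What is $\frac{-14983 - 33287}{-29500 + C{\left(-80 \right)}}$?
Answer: $\frac{4827}{2950} \approx 1.6363$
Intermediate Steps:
$C{\left(Q \right)} = 0$
$\frac{-14983 - 33287}{-29500 + C{\left(-80 \right)}} = \frac{-14983 - 33287}{-29500 + 0} = - \frac{48270}{-29500} = \left(-48270\right) \left(- \frac{1}{29500}\right) = \frac{4827}{2950}$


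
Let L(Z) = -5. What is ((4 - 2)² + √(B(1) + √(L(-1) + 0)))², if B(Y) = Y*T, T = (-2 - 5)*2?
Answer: (4 + √(-14 + I*√5))² ≈ 4.3829 + 32.264*I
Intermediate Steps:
T = -14 (T = -7*2 = -14)
B(Y) = -14*Y (B(Y) = Y*(-14) = -14*Y)
((4 - 2)² + √(B(1) + √(L(-1) + 0)))² = ((4 - 2)² + √(-14*1 + √(-5 + 0)))² = (2² + √(-14 + √(-5)))² = (4 + √(-14 + I*√5))²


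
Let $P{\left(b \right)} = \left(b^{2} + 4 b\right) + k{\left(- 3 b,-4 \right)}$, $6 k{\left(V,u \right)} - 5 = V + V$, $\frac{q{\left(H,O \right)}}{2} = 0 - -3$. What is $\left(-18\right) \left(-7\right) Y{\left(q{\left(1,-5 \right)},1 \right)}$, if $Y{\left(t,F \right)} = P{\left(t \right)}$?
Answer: $6909$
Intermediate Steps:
$q{\left(H,O \right)} = 6$ ($q{\left(H,O \right)} = 2 \left(0 - -3\right) = 2 \left(0 + 3\right) = 2 \cdot 3 = 6$)
$k{\left(V,u \right)} = \frac{5}{6} + \frac{V}{3}$ ($k{\left(V,u \right)} = \frac{5}{6} + \frac{V + V}{6} = \frac{5}{6} + \frac{2 V}{6} = \frac{5}{6} + \frac{V}{3}$)
$P{\left(b \right)} = \frac{5}{6} + b^{2} + 3 b$ ($P{\left(b \right)} = \left(b^{2} + 4 b\right) + \left(\frac{5}{6} + \frac{\left(-3\right) b}{3}\right) = \left(b^{2} + 4 b\right) - \left(- \frac{5}{6} + b\right) = \frac{5}{6} + b^{2} + 3 b$)
$Y{\left(t,F \right)} = \frac{5}{6} + t^{2} + 3 t$
$\left(-18\right) \left(-7\right) Y{\left(q{\left(1,-5 \right)},1 \right)} = \left(-18\right) \left(-7\right) \left(\frac{5}{6} + 6^{2} + 3 \cdot 6\right) = 126 \left(\frac{5}{6} + 36 + 18\right) = 126 \cdot \frac{329}{6} = 6909$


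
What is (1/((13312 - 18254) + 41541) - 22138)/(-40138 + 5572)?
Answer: 810228661/1265081034 ≈ 0.64046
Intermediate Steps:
(1/((13312 - 18254) + 41541) - 22138)/(-40138 + 5572) = (1/(-4942 + 41541) - 22138)/(-34566) = (1/36599 - 22138)*(-1/34566) = -810228661/36599*(-1/34566) = 810228661/1265081034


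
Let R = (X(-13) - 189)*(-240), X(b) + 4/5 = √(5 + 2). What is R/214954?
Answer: 22776/107477 - 120*√7/107477 ≈ 0.20896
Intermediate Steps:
X(b) = -⅘ + √7 (X(b) = -⅘ + √(5 + 2) = -⅘ + √7)
R = 45552 - 240*√7 (R = ((-⅘ + √7) - 189)*(-240) = (-949/5 + √7)*(-240) = 45552 - 240*√7 ≈ 44917.)
R/214954 = (45552 - 240*√7)/214954 = (45552 - 240*√7)*(1/214954) = 22776/107477 - 120*√7/107477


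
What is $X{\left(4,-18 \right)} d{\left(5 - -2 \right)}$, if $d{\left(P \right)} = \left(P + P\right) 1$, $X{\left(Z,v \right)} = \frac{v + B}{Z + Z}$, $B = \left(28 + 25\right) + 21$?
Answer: $98$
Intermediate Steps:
$B = 74$ ($B = 53 + 21 = 74$)
$X{\left(Z,v \right)} = \frac{74 + v}{2 Z}$ ($X{\left(Z,v \right)} = \frac{v + 74}{Z + Z} = \frac{74 + v}{2 Z}$)
$d{\left(P \right)} = 2 P$ ($d{\left(P \right)} = 2 P 1 = 2 P$)
$X{\left(4,-18 \right)} d{\left(5 - -2 \right)} = \frac{74 - 18}{2 \cdot 4} \cdot 2 \left(5 - -2\right) = \frac{1}{2} \cdot \frac{1}{4} \cdot 56 \cdot 2 \left(5 + 2\right) = 7 \cdot 2 \cdot 7 = 7 \cdot 14 = 98$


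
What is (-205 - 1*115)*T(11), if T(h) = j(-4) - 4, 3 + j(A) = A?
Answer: 3520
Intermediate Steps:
j(A) = -3 + A
T(h) = -11 (T(h) = (-3 - 4) - 4 = -7 - 4 = -11)
(-205 - 1*115)*T(11) = (-205 - 1*115)*(-11) = (-205 - 115)*(-11) = -320*(-11) = 3520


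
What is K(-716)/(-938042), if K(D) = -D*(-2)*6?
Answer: 4296/469021 ≈ 0.0091595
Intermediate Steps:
K(D) = 12*D (K(D) = -(-2*D)*6 = -(-12)*D = 12*D)
K(-716)/(-938042) = (12*(-716))/(-938042) = -8592*(-1/938042) = 4296/469021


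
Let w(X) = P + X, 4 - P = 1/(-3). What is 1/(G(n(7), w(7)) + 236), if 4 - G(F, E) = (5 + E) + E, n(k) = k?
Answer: 3/637 ≈ 0.0047096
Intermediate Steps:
P = 13/3 (P = 4 - 1/(-3) = 4 - (-1)/3 = 4 - 1*(-⅓) = 4 + ⅓ = 13/3 ≈ 4.3333)
w(X) = 13/3 + X
G(F, E) = -1 - 2*E (G(F, E) = 4 - ((5 + E) + E) = 4 - (5 + 2*E) = 4 + (-5 - 2*E) = -1 - 2*E)
1/(G(n(7), w(7)) + 236) = 1/((-1 - 2*(13/3 + 7)) + 236) = 1/((-1 - 2*34/3) + 236) = 1/((-1 - 68/3) + 236) = 1/(-71/3 + 236) = 1/(637/3) = 3/637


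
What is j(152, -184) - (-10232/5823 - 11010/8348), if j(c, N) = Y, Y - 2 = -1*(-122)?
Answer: 3088609031/24305202 ≈ 127.08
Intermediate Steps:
Y = 124 (Y = 2 - 1*(-122) = 2 + 122 = 124)
j(c, N) = 124
j(152, -184) - (-10232/5823 - 11010/8348) = 124 - (-10232/5823 - 11010/8348) = 124 - (-10232*1/5823 - 11010*1/8348) = 124 - (-10232/5823 - 5505/4174) = 124 - 1*(-74763983/24305202) = 124 + 74763983/24305202 = 3088609031/24305202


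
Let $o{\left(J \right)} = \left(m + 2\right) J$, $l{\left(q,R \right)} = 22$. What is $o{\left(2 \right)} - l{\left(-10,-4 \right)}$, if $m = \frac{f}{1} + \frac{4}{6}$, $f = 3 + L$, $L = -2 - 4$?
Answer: $- \frac{68}{3} \approx -22.667$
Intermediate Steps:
$L = -6$
$f = -3$ ($f = 3 - 6 = -3$)
$m = - \frac{7}{3}$ ($m = - \frac{3}{1} + \frac{4}{6} = \left(-3\right) 1 + 4 \cdot \frac{1}{6} = -3 + \frac{2}{3} = - \frac{7}{3} \approx -2.3333$)
$o{\left(J \right)} = - \frac{J}{3}$ ($o{\left(J \right)} = \left(- \frac{7}{3} + 2\right) J = - \frac{J}{3}$)
$o{\left(2 \right)} - l{\left(-10,-4 \right)} = \left(- \frac{1}{3}\right) 2 - 22 = - \frac{2}{3} - 22 = - \frac{68}{3}$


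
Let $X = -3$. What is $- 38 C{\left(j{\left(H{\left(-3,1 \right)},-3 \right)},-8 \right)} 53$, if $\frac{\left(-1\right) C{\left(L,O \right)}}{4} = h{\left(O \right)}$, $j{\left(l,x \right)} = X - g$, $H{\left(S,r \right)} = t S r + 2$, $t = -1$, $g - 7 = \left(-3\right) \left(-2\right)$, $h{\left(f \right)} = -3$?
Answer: $-24168$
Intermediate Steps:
$g = 13$ ($g = 7 - -6 = 7 + 6 = 13$)
$H{\left(S,r \right)} = 2 - S r$ ($H{\left(S,r \right)} = - S r + 2 = 2 - S r$)
$j{\left(l,x \right)} = -16$ ($j{\left(l,x \right)} = -3 - 13 = -16$)
$C{\left(L,O \right)} = 12$ ($C{\left(L,O \right)} = \left(-4\right) \left(-3\right) = 12$)
$- 38 C{\left(j{\left(H{\left(-3,1 \right)},-3 \right)},-8 \right)} 53 = \left(-38\right) 12 \cdot 53 = \left(-456\right) 53 = -24168$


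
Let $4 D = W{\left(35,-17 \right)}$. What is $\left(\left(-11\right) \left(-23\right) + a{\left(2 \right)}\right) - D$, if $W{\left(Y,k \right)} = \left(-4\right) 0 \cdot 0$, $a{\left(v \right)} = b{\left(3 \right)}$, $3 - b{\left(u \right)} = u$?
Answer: $253$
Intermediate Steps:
$b{\left(u \right)} = 3 - u$
$a{\left(v \right)} = 0$ ($a{\left(v \right)} = 3 - 3 = 0$)
$W{\left(Y,k \right)} = 0$ ($W{\left(Y,k \right)} = 0 \cdot 0 = 0$)
$D = 0$ ($D = \frac{1}{4} \cdot 0 = 0$)
$\left(\left(-11\right) \left(-23\right) + a{\left(2 \right)}\right) - D = \left(\left(-11\right) \left(-23\right) + 0\right) - 0 = \left(253 + 0\right) + 0 = 253 + 0 = 253$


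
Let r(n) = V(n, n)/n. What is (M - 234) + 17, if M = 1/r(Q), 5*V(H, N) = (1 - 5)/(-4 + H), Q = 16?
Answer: -457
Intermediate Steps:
V(H, N) = -4/(5*(-4 + H)) (V(H, N) = ((1 - 5)/(-4 + H))/5 = (-4/(-4 + H))/5 = -4/(5*(-4 + H)))
r(n) = -4/(n*(-20 + 5*n)) (r(n) = (-4/(-20 + 5*n))/n = -4/(n*(-20 + 5*n)))
M = -240 (M = 1/(-4/5/(16*(-4 + 16))) = 1/(-4/5*1/16/12) = 1/(-4/5*1/16*1/12) = 1/(-1/240) = -240)
(M - 234) + 17 = (-240 - 234) + 17 = -474 + 17 = -457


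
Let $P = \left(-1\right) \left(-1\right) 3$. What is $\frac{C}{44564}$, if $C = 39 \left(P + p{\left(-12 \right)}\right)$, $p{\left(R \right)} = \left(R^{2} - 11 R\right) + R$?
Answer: $\frac{801}{3428} \approx 0.23366$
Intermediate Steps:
$P = 3$ ($P = 1 \cdot 3 = 3$)
$p{\left(R \right)} = R^{2} - 10 R$
$C = 10413$ ($C = 39 \left(3 - 12 \left(-10 - 12\right)\right) = 39 \left(3 - -264\right) = 39 \left(3 + 264\right) = 39 \cdot 267 = 10413$)
$\frac{C}{44564} = \frac{10413}{44564} = 10413 \cdot \frac{1}{44564} = \frac{801}{3428}$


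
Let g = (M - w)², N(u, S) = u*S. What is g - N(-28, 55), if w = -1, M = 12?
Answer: 1709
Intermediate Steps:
N(u, S) = S*u
g = 169 (g = (12 - 1*(-1))² = (12 + 1)² = 13² = 169)
g - N(-28, 55) = 169 - 55*(-28) = 169 - 1*(-1540) = 169 + 1540 = 1709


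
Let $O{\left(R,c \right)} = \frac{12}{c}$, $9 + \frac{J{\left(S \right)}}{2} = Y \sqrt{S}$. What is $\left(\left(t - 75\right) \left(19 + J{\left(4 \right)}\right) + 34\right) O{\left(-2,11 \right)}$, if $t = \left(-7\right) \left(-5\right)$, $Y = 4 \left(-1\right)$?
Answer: $\frac{7608}{11} \approx 691.64$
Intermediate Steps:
$Y = -4$
$J{\left(S \right)} = -18 - 8 \sqrt{S}$ ($J{\left(S \right)} = -18 + 2 \left(- 4 \sqrt{S}\right) = -18 - 8 \sqrt{S}$)
$t = 35$
$\left(\left(t - 75\right) \left(19 + J{\left(4 \right)}\right) + 34\right) O{\left(-2,11 \right)} = \left(\left(35 - 75\right) \left(19 - \left(18 + 8 \sqrt{4}\right)\right) + 34\right) \frac{12}{11} = \left(- 40 \left(19 - 34\right) + 34\right) 12 \cdot \frac{1}{11} = \left(- 40 \left(19 - 34\right) + 34\right) \frac{12}{11} = \left(\left(-40\right) \left(-15\right) + 34\right) \frac{12}{11} = \left(600 + 34\right) \frac{12}{11} = 634 \cdot \frac{12}{11} = \frac{7608}{11}$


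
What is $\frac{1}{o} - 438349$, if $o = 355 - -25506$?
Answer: $- \frac{11336143488}{25861} \approx -4.3835 \cdot 10^{5}$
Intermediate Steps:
$o = 25861$ ($o = 355 + 25506 = 25861$)
$\frac{1}{o} - 438349 = \frac{1}{25861} - 438349 = - \frac{11336143488}{25861}$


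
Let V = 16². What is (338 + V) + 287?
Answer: 881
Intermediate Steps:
V = 256
(338 + V) + 287 = (338 + 256) + 287 = 594 + 287 = 881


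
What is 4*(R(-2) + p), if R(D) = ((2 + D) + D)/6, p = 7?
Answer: 80/3 ≈ 26.667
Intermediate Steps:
R(D) = ⅓ + D/3 (R(D) = (2 + 2*D)*(⅙) = ⅓ + D/3)
4*(R(-2) + p) = 4*((⅓ + (⅓)*(-2)) + 7) = 4*((⅓ - ⅔) + 7) = 4*(-⅓ + 7) = 4*(20/3) = 80/3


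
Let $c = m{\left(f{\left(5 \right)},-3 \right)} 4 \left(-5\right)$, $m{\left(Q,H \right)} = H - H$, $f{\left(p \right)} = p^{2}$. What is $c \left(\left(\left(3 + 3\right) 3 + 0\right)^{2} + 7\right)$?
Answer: $0$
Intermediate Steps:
$m{\left(Q,H \right)} = 0$
$c = 0$ ($c = 0 \cdot 4 \left(-5\right) = 0 \left(-5\right) = 0$)
$c \left(\left(\left(3 + 3\right) 3 + 0\right)^{2} + 7\right) = 0 \left(\left(\left(3 + 3\right) 3 + 0\right)^{2} + 7\right) = 0 \left(\left(6 \cdot 3 + 0\right)^{2} + 7\right) = 0 \left(\left(18 + 0\right)^{2} + 7\right) = 0 \left(18^{2} + 7\right) = 0 \left(324 + 7\right) = 0 \cdot 331 = 0$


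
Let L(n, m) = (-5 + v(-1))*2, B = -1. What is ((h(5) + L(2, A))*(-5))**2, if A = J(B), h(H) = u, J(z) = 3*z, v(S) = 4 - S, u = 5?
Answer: 625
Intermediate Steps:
h(H) = 5
A = -3 (A = 3*(-1) = -3)
L(n, m) = 0 (L(n, m) = (-5 + (4 - 1*(-1)))*2 = (-5 + (4 + 1))*2 = (-5 + 5)*2 = 0*2 = 0)
((h(5) + L(2, A))*(-5))**2 = ((5 + 0)*(-5))**2 = (5*(-5))**2 = (-25)**2 = 625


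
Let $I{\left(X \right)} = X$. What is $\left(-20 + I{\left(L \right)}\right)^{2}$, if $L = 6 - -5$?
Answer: $81$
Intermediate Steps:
$L = 11$ ($L = 6 + 5 = 11$)
$\left(-20 + I{\left(L \right)}\right)^{2} = \left(-20 + 11\right)^{2} = \left(-9\right)^{2} = 81$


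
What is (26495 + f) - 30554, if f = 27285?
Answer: 23226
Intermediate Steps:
(26495 + f) - 30554 = (26495 + 27285) - 30554 = 53780 - 30554 = 23226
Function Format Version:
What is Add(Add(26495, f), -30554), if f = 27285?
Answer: 23226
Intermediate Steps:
Add(Add(26495, f), -30554) = Add(Add(26495, 27285), -30554) = Add(53780, -30554) = 23226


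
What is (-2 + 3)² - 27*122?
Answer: -3293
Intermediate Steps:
(-2 + 3)² - 27*122 = 1² - 3294 = 1 - 3294 = -3293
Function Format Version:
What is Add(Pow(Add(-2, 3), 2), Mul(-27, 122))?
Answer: -3293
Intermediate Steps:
Add(Pow(Add(-2, 3), 2), Mul(-27, 122)) = Add(Pow(1, 2), -3294) = Add(1, -3294) = -3293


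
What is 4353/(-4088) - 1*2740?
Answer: -11205473/4088 ≈ -2741.1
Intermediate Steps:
4353/(-4088) - 1*2740 = 4353*(-1/4088) - 2740 = -4353/4088 - 2740 = -11205473/4088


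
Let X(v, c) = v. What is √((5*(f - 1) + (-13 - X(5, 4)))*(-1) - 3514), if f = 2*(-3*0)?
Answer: I*√3491 ≈ 59.085*I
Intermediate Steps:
f = 0 (f = 2*0 = 0)
√((5*(f - 1) + (-13 - X(5, 4)))*(-1) - 3514) = √((5*(0 - 1) + (-13 - 1*5))*(-1) - 3514) = √((5*(-1) + (-13 - 5))*(-1) - 3514) = √((-5 - 18)*(-1) - 3514) = √(-23*(-1) - 3514) = √(23 - 3514) = √(-3491) = I*√3491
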